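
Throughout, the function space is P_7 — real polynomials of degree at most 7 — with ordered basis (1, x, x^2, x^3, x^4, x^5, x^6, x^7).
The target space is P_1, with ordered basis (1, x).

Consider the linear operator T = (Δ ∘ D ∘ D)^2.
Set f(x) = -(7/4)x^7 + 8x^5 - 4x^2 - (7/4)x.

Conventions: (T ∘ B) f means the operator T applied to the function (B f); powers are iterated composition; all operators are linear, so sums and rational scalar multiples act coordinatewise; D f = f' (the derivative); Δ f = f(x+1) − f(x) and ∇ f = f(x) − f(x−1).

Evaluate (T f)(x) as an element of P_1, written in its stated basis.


D f = -(49/4)x^6 + 40x^4 - 8x - 7/4
D D f = -(147/2)x^5 + 160x^3 - 8
Δ D D f = -(735/2)x^4 - 735x^3 - 255x^2 + (225/2)x + 173/2
D (Δ ∘ D ∘ D) f = -1470x^3 - 2205x^2 - 510x + 225/2
D D (Δ ∘ D ∘ D) f = -4410x^2 - 4410x - 510
Δ D D (Δ ∘ D ∘ D) f = -8820x - 8820

g(x) = -8820x - 8820


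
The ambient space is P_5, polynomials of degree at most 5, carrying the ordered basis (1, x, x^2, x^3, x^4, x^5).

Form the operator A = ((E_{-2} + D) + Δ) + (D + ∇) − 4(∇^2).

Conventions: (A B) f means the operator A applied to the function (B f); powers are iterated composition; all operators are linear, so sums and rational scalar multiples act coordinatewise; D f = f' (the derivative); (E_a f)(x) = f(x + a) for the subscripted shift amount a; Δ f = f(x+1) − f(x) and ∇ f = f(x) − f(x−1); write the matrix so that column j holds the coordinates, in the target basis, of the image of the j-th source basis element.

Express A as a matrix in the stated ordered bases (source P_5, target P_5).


the matrix is [[1, 2, -4, 18, -40, 90]; [0, 1, 4, -12, 72, -200]; [0, 0, 1, 6, -24, 180]; [0, 0, 0, 1, 8, -40]; [0, 0, 0, 0, 1, 10]; [0, 0, 0, 0, 0, 1]] (rows listed top to bottom)

image of 1: 1
image of x: x + 2
image of x^2: x^2 + 4x - 4
image of x^3: x^3 + 6x^2 - 12x + 18
image of x^4: x^4 + 8x^3 - 24x^2 + 72x - 40
image of x^5: x^5 + 10x^4 - 40x^3 + 180x^2 - 200x + 90
each image's coordinates form column j of the matrix


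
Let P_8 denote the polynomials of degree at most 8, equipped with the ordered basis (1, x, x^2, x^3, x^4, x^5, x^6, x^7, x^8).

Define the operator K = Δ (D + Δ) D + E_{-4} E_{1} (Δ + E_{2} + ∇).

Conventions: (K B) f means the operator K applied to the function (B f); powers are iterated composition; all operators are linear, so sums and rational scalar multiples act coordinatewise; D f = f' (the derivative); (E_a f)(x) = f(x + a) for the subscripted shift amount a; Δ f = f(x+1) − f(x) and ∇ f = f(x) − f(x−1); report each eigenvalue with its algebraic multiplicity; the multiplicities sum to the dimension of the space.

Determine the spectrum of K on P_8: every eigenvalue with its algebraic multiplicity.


image of 1: 1
image of x: x + 1
image of x^2: x^2 + 2x - 11
image of x^3: x^3 + 3x^2 - 33x + 67
image of x^4: x^4 + 4x^3 - 66x^2 + 268x - 203
image of x^5: x^5 + 5x^4 - 110x^3 + 670x^2 - 1015x + 1081
image of x^6: x^6 + 6x^5 - 165x^4 + 1340x^3 - 3045x^2 + 6486x - 3821
image of x^7: x^7 + 7x^6 - 231x^5 + 2345x^4 - 7105x^3 + 22701x^2 - 26747x + 16731
image of x^8: x^8 + 8x^7 - 308x^6 + 3752x^5 - 14210x^4 + 60536x^3 - 106988x^2 + 133848x - 64215
the matrix is upper triangular; its diagonal is (1, 1, 1, 1, 1, 1, 1, 1, 1)
for a triangular matrix the eigenvalues are the diagonal entries, with algebraic multiplicity their repetition count

λ = 1 (multiplicity 9)


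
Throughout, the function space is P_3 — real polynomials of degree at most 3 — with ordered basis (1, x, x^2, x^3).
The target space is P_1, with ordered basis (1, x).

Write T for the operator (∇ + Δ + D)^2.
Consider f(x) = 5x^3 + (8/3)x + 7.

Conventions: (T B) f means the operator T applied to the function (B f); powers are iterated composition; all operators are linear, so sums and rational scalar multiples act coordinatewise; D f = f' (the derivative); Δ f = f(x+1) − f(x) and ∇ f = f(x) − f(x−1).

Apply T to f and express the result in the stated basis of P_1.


∇ f = 15x^2 - 15x + 23/3
Δ f = 15x^2 + 15x + 23/3
D f = 15x^2 + 8/3
(∇ + Δ + D) f = 45x^2 + 18
∇ (∇ + Δ + D) f = 90x - 45
Δ (∇ + Δ + D) f = 90x + 45
D (∇ + Δ + D) f = 90x
(∇ + Δ + D) (∇ + Δ + D) f = 270x

g(x) = 270x


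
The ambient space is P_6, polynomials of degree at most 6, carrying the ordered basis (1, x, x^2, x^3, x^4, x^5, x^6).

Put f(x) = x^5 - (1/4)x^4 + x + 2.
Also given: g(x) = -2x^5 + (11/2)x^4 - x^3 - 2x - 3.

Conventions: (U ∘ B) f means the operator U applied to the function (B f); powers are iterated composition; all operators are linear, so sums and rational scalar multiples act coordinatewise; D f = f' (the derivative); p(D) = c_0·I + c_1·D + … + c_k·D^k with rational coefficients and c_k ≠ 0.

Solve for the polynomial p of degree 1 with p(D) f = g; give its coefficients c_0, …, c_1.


D^0 f = x^5 - (1/4)x^4 + x + 2
D^1 f = 5x^4 - x^3 + 1
matching coefficients of g against c_0 f + c_1 Df + … from the top degree down determines the c_i
solution: c_0 = -2, c_1 = 1

c_0 = -2, c_1 = 1


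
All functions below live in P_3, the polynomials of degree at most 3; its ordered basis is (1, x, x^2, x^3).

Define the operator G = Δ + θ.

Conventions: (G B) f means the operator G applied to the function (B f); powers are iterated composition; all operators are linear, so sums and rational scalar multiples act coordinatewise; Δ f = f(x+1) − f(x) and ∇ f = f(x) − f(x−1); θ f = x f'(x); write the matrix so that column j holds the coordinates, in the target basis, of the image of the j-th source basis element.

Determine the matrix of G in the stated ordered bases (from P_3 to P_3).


image of 1: 0
image of x: x + 1
image of x^2: 2x^2 + 2x + 1
image of x^3: 3x^3 + 3x^2 + 3x + 1
each image's coordinates form column j of the matrix

the matrix is [[0, 1, 1, 1]; [0, 1, 2, 3]; [0, 0, 2, 3]; [0, 0, 0, 3]] (rows listed top to bottom)


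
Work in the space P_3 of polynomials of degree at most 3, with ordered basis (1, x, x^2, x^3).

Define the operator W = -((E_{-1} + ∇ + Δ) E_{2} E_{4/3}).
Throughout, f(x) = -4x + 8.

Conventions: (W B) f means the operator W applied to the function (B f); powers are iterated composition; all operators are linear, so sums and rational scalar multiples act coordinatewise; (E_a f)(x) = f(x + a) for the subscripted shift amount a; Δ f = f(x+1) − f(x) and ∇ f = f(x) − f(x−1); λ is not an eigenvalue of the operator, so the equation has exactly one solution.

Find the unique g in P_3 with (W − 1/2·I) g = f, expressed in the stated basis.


g(x) = (8/3)x - 352/27

write g with unknown coordinates in the stated basis and equate coefficients in (W − 1/2·I) g = f
solving from the highest basis element down gives g = (8/3)x - 352/27
check: W g = -(8/3)x + 40/27
so W g − 1/2·g = -4x + 8 = f ✓


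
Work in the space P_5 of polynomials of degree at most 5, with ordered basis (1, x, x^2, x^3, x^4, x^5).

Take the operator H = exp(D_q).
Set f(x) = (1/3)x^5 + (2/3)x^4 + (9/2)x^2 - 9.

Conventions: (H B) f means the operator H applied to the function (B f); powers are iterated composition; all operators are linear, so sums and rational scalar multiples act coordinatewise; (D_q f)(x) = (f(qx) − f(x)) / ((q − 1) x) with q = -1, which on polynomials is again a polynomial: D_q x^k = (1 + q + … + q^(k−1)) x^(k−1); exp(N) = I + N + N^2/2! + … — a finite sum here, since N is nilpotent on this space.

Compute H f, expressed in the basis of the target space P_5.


the image equals g(x) = (1/3)x^5 + x^4 + (9/2)x^2 - 9

order-1 term: (1/3)x^4
the series for exp(D_q) f terminates at order 1
exp(D_q) f = (1/3)x^5 + x^4 + (9/2)x^2 - 9


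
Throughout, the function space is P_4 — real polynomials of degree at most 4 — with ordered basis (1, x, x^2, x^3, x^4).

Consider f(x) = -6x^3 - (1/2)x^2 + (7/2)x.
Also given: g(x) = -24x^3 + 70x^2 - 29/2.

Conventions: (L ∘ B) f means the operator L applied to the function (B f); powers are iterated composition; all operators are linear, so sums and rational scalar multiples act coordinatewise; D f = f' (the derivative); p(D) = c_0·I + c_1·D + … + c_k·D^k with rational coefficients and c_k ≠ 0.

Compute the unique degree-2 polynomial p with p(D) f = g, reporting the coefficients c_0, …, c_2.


c_0 = 4, c_1 = -4, c_2 = 1/2

D^0 f = -6x^3 - (1/2)x^2 + (7/2)x
D^1 f = -18x^2 - x + 7/2
D^2 f = -36x - 1
matching coefficients of g against c_0 f + c_1 Df + … from the top degree down determines the c_i
solution: c_0 = 4, c_1 = -4, c_2 = 1/2


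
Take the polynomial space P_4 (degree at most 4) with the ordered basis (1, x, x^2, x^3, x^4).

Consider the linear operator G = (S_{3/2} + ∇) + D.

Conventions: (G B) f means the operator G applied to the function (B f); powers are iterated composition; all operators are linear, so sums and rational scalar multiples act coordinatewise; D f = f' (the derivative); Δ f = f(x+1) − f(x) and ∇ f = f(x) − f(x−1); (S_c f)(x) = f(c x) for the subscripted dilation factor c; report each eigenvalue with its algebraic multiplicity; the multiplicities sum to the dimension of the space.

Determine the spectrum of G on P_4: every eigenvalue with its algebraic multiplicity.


λ = 1 (multiplicity 1), λ = 3/2 (multiplicity 1), λ = 9/4 (multiplicity 1), λ = 27/8 (multiplicity 1), λ = 81/16 (multiplicity 1)

image of 1: 1
image of x: (3/2)x + 2
image of x^2: (9/4)x^2 + 4x - 1
image of x^3: (27/8)x^3 + 6x^2 - 3x + 1
image of x^4: (81/16)x^4 + 8x^3 - 6x^2 + 4x - 1
the matrix is upper triangular; its diagonal is (1, 3/2, 9/4, 27/8, 81/16)
for a triangular matrix the eigenvalues are the diagonal entries, with algebraic multiplicity their repetition count


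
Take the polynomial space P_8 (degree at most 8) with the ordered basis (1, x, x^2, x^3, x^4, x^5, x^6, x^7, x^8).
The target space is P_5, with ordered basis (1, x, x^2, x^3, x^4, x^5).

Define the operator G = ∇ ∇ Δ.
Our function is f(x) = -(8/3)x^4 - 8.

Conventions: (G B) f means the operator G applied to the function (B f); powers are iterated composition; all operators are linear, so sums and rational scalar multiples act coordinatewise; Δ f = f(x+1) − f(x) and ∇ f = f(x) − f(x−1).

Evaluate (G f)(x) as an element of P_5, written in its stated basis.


the image equals g(x) = -64x + 32

Δ f = -(32/3)x^3 - 16x^2 - (32/3)x - 8/3
∇ Δ f = -32x^2 - 16/3
∇ ∇ Δ f = -64x + 32


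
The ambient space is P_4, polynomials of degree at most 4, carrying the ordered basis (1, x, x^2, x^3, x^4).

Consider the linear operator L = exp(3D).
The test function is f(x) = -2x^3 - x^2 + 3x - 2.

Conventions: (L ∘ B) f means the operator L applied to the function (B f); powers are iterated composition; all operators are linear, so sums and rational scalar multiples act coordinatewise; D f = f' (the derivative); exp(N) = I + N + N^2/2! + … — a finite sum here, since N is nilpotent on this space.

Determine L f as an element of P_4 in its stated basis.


the image equals g(x) = -2x^3 - 19x^2 - 57x - 56

order-1 term: -18x^2 - 6x + 9
order-2 term: -54x - 9
order-3 term: -54
the series for exp(3D) f terminates at order 3
exp(3D) f = -2x^3 - 19x^2 - 57x - 56


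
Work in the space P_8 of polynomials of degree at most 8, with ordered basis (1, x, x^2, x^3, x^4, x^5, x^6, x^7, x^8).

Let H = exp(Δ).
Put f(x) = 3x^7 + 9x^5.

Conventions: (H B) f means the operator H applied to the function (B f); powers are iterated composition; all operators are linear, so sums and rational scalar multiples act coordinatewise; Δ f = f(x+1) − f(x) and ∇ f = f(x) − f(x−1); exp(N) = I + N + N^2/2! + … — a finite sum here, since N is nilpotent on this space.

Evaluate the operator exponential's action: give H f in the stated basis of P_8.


order-1 term: 21x^6 + 63x^5 + 150x^4 + 195x^3 + 153x^2 + 66x + 12
order-2 term: 63x^5 + 315x^4 + 825x^3 + 1215x^2 + 966x + 324
order-3 term: 105x^4 + 630x^3 + 1665x^2 + 2160x + 1128
order-4 term: 105x^3 + 630x^2 + 1410x + 1140
order-5 term: 63x^2 + 315x + 429
order-6 term: 21x + 63
order-7 term: 3
the series for exp(Δ) f terminates at order 7
exp(Δ) f = 3x^7 + 21x^6 + 135x^5 + 570x^4 + 1755x^3 + 3726x^2 + 4938x + 3099

the image equals g(x) = 3x^7 + 21x^6 + 135x^5 + 570x^4 + 1755x^3 + 3726x^2 + 4938x + 3099


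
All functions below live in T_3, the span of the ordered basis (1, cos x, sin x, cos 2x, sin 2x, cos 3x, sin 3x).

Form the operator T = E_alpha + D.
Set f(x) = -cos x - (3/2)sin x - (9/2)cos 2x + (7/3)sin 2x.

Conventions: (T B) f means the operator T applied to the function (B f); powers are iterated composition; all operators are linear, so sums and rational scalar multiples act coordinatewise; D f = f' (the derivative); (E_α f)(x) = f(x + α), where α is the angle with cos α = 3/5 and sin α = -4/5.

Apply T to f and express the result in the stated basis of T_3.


the result is g(x) = -(9/10)cos x - (7/10)sin x + (553/150)cos 2x + (302/75)sin 2x

E_alpha f = (3/5)cos x - (17/10)sin x - (49/50)cos 2x - (373/75)sin 2x
D f = -(3/2)cos x + sin x + (14/3)cos 2x + 9sin 2x
(E_alpha + D) f = -(9/10)cos x - (7/10)sin x + (553/150)cos 2x + (302/75)sin 2x


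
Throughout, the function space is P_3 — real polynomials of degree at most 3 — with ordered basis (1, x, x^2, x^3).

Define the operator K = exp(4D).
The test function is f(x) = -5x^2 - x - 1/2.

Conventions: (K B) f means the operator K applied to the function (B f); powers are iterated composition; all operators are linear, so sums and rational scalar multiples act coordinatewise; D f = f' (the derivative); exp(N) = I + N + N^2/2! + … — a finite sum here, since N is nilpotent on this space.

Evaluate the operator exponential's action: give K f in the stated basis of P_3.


order-1 term: -40x - 4
order-2 term: -80
the series for exp(4D) f terminates at order 2
exp(4D) f = -5x^2 - 41x - 169/2

g(x) = -5x^2 - 41x - 169/2


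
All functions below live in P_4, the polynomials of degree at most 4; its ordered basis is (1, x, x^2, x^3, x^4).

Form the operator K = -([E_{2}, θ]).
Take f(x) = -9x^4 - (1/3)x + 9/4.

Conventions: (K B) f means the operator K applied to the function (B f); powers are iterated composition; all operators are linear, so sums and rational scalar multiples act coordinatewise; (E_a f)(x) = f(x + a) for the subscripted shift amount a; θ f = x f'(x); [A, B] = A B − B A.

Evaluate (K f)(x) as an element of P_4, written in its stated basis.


θ f = -36x^4 - (1/3)x
E_{2} θ f = -36x^4 - 288x^3 - 864x^2 - (3457/3)x - 1730/3
E_{2} f = -9x^4 - 72x^3 - 216x^2 - (865/3)x - 1709/12
θ E_{2} f = -36x^4 - 216x^3 - 432x^2 - (865/3)x
[E_{2}, θ] f = -72x^3 - 432x^2 - 864x - 1730/3
(-([E_{2}, θ])) f = 72x^3 + 432x^2 + 864x + 1730/3

g(x) = 72x^3 + 432x^2 + 864x + 1730/3


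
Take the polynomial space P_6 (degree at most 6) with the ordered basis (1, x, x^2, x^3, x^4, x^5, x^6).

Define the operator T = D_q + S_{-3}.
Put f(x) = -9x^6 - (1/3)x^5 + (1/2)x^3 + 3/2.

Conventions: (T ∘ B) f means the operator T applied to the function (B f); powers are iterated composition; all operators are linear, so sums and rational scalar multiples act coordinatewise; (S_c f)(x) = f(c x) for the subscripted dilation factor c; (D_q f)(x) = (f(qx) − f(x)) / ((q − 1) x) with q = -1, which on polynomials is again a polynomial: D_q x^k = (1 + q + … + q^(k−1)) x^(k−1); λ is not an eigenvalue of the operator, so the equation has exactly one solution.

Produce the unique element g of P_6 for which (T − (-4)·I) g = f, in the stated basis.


the image equals g(x) = -(9/733)x^6 + (1/717)x^5 - (1/60945)x^4 - (1/46)x^3 + (1/598)x^2 + 3/10

write g with unknown coordinates in the stated basis and equate coefficients in (T − (-4)·I) g = f
solving from the highest basis element down gives g = -(9/733)x^6 + (1/717)x^5 - (1/60945)x^4 - (1/46)x^3 + (1/598)x^2 + 3/10
check: T g = -(6561/733)x^6 - (81/239)x^5 + (4/60945)x^4 + (27/46)x^3 - (2/299)x^2 + 3/10
so T g − (-4)·g = -9x^6 - (1/3)x^5 + (1/2)x^3 + 3/2 = f ✓


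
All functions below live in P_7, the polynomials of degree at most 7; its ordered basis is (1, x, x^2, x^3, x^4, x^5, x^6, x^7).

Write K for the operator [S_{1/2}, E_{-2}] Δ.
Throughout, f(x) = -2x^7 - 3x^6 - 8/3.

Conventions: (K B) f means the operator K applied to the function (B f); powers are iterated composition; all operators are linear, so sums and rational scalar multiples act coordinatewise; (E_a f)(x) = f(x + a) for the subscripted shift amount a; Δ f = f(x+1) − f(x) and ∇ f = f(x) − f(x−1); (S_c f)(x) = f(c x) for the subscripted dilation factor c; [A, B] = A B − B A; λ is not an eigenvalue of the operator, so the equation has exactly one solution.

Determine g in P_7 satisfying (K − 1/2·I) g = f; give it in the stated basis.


write g with unknown coordinates in the stated basis and equate coefficients in (K − 1/2·I) g = f
solving from the highest basis element down gives g = 4x^7 + 6x^6 - (21/2)x^5 + (165/2)x^4 - (515/2)x^3 - 180x^2 + 3604x - 15122/3
check: K g = -(21/4)x^5 + (165/4)x^4 - (515/4)x^3 - 90x^2 + 1802x - 2523
so K g − 1/2·g = -2x^7 - 3x^6 - 8/3 = f ✓

g(x) = 4x^7 + 6x^6 - (21/2)x^5 + (165/2)x^4 - (515/2)x^3 - 180x^2 + 3604x - 15122/3


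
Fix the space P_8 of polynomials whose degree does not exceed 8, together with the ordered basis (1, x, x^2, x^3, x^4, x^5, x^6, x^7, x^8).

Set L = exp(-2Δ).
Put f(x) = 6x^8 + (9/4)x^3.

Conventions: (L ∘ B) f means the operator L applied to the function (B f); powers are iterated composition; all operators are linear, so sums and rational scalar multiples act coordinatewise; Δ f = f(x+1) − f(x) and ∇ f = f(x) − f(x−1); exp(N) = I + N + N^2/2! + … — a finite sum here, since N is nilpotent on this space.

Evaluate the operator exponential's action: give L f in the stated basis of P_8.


order-1 term: -96x^7 - 336x^6 - 672x^5 - 840x^4 - 672x^3 - (699/2)x^2 - (219/2)x - 33/2
order-2 term: 672x^6 + 4032x^5 + 11760x^4 + 20160x^3 + 20832x^2 + 12123x + 3075
order-3 term: -2688x^5 - 20160x^4 - 67200x^3 - 120960x^2 - 115584x - 46386
order-4 term: 6720x^4 + 53760x^3 + 174720x^2 + 268800x + 163296
order-5 term: -10752x^3 - 80640x^2 - 215040x - 201600
order-6 term: 10752x^2 + 64512x + 102144
order-7 term: -6144x - 21504
order-8 term: 1536
the series for exp(-2Δ) f terminates at order 8
exp(-2Δ) f = 6x^8 - 96x^7 + 336x^6 + 672x^5 - 2520x^4 - (18807/4)x^3 + (8709/2)x^2 + (17115/2)x + 1089/2

g(x) = 6x^8 - 96x^7 + 336x^6 + 672x^5 - 2520x^4 - (18807/4)x^3 + (8709/2)x^2 + (17115/2)x + 1089/2


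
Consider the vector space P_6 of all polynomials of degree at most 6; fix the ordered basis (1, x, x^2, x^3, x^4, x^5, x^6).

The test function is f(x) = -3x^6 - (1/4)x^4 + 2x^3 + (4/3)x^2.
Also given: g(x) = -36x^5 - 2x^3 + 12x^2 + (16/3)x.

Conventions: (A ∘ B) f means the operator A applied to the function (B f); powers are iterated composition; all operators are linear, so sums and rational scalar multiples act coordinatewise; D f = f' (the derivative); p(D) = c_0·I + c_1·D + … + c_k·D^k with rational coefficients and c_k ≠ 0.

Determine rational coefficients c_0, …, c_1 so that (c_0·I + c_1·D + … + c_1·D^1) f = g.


D^0 f = -3x^6 - (1/4)x^4 + 2x^3 + (4/3)x^2
D^1 f = -18x^5 - x^3 + 6x^2 + (8/3)x
matching coefficients of g against c_0 f + c_1 Df + … from the top degree down determines the c_i
solution: c_0 = 0, c_1 = 2

c_0 = 0, c_1 = 2


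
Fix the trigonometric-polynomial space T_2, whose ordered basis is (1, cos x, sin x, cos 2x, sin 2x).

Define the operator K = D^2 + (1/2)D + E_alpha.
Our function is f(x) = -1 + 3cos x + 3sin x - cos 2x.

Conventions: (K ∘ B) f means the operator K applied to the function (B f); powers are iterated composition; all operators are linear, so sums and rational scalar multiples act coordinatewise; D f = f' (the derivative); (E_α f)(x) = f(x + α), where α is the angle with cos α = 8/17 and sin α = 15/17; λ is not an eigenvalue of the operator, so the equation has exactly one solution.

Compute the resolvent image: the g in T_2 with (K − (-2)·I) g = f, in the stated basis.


write g with unknown coordinates in the stated basis and equate coefficients in (K − (-2)·I) g = f
solving from the highest basis element down gives g = -1/3 + (18/277)cos x + (582/277)sin x + (739/2858)cos 2x - (529/2858)sin 2x
check: K g = -1/3 + (795/277)cos x - (333/277)sin x - (2168/1429)cos 2x + (529/1429)sin 2x
so K g − (-2)·g = -1 + 3cos x + 3sin x - cos 2x = f ✓

the image equals g(x) = -1/3 + (18/277)cos x + (582/277)sin x + (739/2858)cos 2x - (529/2858)sin 2x


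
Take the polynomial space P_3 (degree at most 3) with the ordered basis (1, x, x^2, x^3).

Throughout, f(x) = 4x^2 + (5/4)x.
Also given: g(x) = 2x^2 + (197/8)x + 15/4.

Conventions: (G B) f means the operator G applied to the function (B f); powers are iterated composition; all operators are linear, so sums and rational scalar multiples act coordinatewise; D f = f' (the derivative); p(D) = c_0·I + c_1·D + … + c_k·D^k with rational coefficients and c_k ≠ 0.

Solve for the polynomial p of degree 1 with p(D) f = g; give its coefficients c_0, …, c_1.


D^0 f = 4x^2 + (5/4)x
D^1 f = 8x + 5/4
matching coefficients of g against c_0 f + c_1 Df + … from the top degree down determines the c_i
solution: c_0 = 1/2, c_1 = 3

c_0 = 1/2, c_1 = 3


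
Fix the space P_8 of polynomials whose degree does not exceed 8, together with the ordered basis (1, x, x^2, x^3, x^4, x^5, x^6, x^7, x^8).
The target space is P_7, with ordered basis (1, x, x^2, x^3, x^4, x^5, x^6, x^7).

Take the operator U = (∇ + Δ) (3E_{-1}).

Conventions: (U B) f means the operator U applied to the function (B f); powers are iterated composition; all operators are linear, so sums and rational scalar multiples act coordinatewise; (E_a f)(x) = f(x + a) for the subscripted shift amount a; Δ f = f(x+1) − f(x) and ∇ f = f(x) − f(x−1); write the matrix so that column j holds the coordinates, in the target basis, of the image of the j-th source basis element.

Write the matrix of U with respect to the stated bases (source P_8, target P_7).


the matrix is [[0, 6, -12, 24, -48, 96, -192, 384, -768]; [0, 0, 12, -36, 96, -240, 576, -1344, 3072]; [0, 0, 0, 18, -72, 240, -720, 2016, -5376]; [0, 0, 0, 0, 24, -120, 480, -1680, 5376]; [0, 0, 0, 0, 0, 30, -180, 840, -3360]; [0, 0, 0, 0, 0, 0, 36, -252, 1344]; [0, 0, 0, 0, 0, 0, 0, 42, -336]; [0, 0, 0, 0, 0, 0, 0, 0, 48]] (rows listed top to bottom)

image of 1: 0
image of x: 6
image of x^2: 12x - 12
image of x^3: 18x^2 - 36x + 24
image of x^4: 24x^3 - 72x^2 + 96x - 48
image of x^5: 30x^4 - 120x^3 + 240x^2 - 240x + 96
image of x^6: 36x^5 - 180x^4 + 480x^3 - 720x^2 + 576x - 192
image of x^7: 42x^6 - 252x^5 + 840x^4 - 1680x^3 + 2016x^2 - 1344x + 384
image of x^8: 48x^7 - 336x^6 + 1344x^5 - 3360x^4 + 5376x^3 - 5376x^2 + 3072x - 768
each image's coordinates form column j of the matrix


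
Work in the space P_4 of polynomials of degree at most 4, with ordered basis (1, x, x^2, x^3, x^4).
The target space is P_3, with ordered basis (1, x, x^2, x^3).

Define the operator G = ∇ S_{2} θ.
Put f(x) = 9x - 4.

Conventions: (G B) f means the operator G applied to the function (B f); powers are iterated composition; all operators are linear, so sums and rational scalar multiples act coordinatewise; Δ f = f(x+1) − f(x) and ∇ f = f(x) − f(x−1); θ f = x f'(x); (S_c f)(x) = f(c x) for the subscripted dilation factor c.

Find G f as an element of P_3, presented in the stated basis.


θ f = 9x
S_{2} θ f = 18x
∇ S_{2} θ f = 18

the result is g(x) = 18


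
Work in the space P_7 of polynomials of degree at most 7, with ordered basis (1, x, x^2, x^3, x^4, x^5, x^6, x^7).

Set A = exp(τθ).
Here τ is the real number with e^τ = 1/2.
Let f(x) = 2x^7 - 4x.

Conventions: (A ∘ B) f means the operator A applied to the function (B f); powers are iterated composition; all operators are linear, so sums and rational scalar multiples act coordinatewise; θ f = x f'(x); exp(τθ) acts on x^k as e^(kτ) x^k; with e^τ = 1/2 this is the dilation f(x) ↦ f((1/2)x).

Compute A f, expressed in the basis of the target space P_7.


the result is g(x) = (1/64)x^7 - 2x

exp(τθ) x^k = e^(kτ) x^k; with e^τ = 1/2 this sends x^k to (1/2)^k x^k
x ↦ 1/2 x
x^7 ↦ 1/128 x^7
applying this coordinatewise to f: exp(τθ) f = (1/64)x^7 - 2x


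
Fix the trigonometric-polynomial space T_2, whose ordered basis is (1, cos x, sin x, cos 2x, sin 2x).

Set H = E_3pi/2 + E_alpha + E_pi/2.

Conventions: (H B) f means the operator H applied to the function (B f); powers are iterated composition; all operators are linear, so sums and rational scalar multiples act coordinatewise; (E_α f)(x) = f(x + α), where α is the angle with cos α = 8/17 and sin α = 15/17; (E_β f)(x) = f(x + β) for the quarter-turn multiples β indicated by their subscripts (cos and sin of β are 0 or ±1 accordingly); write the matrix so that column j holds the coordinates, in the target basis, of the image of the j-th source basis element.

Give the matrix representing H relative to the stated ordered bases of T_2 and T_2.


the matrix is [[3, 0, 0, 0, 0]; [0, 8/17, 15/17, 0, 0]; [0, -15/17, 8/17, 0, 0]; [0, 0, 0, -739/289, 240/289]; [0, 0, 0, -240/289, -739/289]] (rows listed top to bottom)

image of 1: 3
image of cos x: (8/17)cos x - (15/17)sin x
image of sin x: (15/17)cos x + (8/17)sin x
image of cos 2x: -(739/289)cos 2x - (240/289)sin 2x
image of sin 2x: (240/289)cos 2x - (739/289)sin 2x
each image's coordinates form column j of the matrix


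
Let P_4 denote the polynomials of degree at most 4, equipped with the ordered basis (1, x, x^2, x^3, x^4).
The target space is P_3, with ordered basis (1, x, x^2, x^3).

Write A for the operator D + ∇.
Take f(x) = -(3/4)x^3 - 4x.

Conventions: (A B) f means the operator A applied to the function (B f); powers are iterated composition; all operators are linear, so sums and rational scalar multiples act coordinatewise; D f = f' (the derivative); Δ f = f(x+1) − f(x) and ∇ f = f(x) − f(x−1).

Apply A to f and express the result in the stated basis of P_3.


D f = -(9/4)x^2 - 4
∇ f = -(9/4)x^2 + (9/4)x - 19/4
(D + ∇) f = -(9/2)x^2 + (9/4)x - 35/4

g(x) = -(9/2)x^2 + (9/4)x - 35/4


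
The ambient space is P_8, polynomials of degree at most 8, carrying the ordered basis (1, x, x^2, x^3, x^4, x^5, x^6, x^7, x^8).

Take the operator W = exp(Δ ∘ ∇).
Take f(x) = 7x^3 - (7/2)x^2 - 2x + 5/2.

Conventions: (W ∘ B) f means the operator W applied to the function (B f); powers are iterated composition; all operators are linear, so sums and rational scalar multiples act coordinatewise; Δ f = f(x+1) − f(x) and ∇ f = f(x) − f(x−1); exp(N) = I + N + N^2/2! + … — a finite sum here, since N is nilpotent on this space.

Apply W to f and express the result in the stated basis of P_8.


the result is g(x) = 7x^3 - (7/2)x^2 + 40x - 9/2

order-1 term: 42x - 7
the series for exp(Δ ∘ ∇) f terminates at order 1
exp(Δ ∘ ∇) f = 7x^3 - (7/2)x^2 + 40x - 9/2


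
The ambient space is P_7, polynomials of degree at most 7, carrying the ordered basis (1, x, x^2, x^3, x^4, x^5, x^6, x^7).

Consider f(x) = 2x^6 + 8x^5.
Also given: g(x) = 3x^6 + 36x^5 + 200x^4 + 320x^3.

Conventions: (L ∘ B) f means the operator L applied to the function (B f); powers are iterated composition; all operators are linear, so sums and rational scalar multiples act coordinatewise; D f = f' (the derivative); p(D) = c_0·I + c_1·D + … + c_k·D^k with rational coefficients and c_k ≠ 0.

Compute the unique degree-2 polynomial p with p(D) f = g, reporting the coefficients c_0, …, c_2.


D^0 f = 2x^6 + 8x^5
D^1 f = 12x^5 + 40x^4
D^2 f = 60x^4 + 160x^3
matching coefficients of g against c_0 f + c_1 Df + … from the top degree down determines the c_i
solution: c_0 = 3/2, c_1 = 2, c_2 = 2

p(D) = (3/2)·I + 2·D + 2·D^2, i.e. c_0 = 3/2, c_1 = 2, c_2 = 2


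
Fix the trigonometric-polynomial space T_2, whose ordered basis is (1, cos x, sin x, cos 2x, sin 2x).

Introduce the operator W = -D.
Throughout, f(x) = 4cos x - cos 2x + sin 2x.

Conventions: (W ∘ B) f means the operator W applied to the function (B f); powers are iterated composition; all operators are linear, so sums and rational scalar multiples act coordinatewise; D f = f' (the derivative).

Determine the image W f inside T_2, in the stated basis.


g(x) = 4sin x - 2cos 2x - 2sin 2x

D f = -4sin x + 2cos 2x + 2sin 2x
(-D) f = 4sin x - 2cos 2x - 2sin 2x


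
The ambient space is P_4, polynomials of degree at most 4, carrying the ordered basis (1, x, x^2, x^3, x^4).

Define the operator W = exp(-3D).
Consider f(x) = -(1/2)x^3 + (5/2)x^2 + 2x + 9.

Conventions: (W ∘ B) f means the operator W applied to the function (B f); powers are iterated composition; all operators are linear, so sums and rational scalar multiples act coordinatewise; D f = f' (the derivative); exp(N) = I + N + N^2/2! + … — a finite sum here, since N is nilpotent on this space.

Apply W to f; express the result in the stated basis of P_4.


order-1 term: (9/2)x^2 - 15x - 6
order-2 term: -(27/2)x + 45/2
order-3 term: 27/2
the series for exp(-3D) f terminates at order 3
exp(-3D) f = -(1/2)x^3 + 7x^2 - (53/2)x + 39

the image equals g(x) = -(1/2)x^3 + 7x^2 - (53/2)x + 39


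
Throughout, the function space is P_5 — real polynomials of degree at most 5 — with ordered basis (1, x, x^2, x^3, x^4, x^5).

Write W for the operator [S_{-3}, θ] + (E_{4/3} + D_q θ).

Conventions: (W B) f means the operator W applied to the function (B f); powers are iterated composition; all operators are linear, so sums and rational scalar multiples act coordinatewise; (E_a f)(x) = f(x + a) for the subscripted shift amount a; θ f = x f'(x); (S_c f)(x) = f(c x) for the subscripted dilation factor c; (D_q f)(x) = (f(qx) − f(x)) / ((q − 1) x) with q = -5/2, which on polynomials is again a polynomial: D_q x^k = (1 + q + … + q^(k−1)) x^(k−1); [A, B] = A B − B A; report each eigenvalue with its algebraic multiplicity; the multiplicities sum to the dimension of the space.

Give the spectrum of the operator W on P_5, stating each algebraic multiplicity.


λ = 1 (multiplicity 6)

image of 1: 1
image of x: x + 7/3
image of x^2: x^2 - (1/3)x + 16/9
image of x^3: x^3 + (73/4)x^2 + (16/3)x + 64/27
image of x^4: x^4 - (229/6)x^3 + (32/3)x^2 + (256/27)x + 256/81
image of x^5: x^5 + (7085/48)x^4 + (160/9)x^3 + (640/27)x^2 + (1280/81)x + 1024/243
the matrix is upper triangular; its diagonal is (1, 1, 1, 1, 1, 1)
for a triangular matrix the eigenvalues are the diagonal entries, with algebraic multiplicity their repetition count


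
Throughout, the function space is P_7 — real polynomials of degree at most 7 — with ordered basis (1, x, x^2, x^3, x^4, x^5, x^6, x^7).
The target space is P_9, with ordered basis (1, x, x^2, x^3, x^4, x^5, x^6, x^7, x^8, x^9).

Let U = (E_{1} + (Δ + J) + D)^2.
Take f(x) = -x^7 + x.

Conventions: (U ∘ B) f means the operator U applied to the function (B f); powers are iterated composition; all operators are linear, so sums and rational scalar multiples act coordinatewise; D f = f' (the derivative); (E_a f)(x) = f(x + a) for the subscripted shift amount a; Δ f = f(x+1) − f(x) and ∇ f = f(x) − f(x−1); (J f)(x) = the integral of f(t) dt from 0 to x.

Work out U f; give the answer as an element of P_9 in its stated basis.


the result is g(x) = -(1/72)x^9 - (1/4)x^8 - 7x^7 - 56x^6 - 490x^5 - 1435x^4 - (16127/6)x^3 - 3037x^2 - 1929x - 2117/4

E_{1} f = -x^7 - 7x^6 - 21x^5 - 35x^4 - 35x^3 - 21x^2 - 6x
Δ f = -7x^6 - 21x^5 - 35x^4 - 35x^3 - 21x^2 - 7x
J f = -(1/8)x^8 + (1/2)x^2
(Δ + J) f = -(1/8)x^8 - 7x^6 - 21x^5 - 35x^4 - 35x^3 - (41/2)x^2 - 7x
D f = -7x^6 + 1
(E_{1} + (Δ + J) + D) f = -(1/8)x^8 - x^7 - 21x^6 - 42x^5 - 70x^4 - 70x^3 - (83/2)x^2 - 13x + 1
E_{1} (E_{1} + (Δ + J) + D) f = -(1/8)x^8 - 2x^7 - (63/2)x^6 - 196x^5 - (2555/4)x^4 - 1232x^3 - 1431x^2 - 930x - 2061/8
Δ (E_{1} + (Δ + J) + D) f = -x^7 - (21/2)x^6 - 154x^5 - (2275/4)x^4 - 1162x^3 - (2779/2)x^2 - 917x - 2069/8
J (E_{1} + (Δ + J) + D) f = -(1/72)x^9 - (1/8)x^8 - 3x^7 - 7x^6 - 14x^5 - (35/2)x^4 - (83/6)x^3 - (13/2)x^2 + x
(Δ + J) (E_{1} + (Δ + J) + D) f = -(1/72)x^9 - (1/8)x^8 - 4x^7 - (35/2)x^6 - 168x^5 - (2345/4)x^4 - (7055/6)x^3 - 1396x^2 - 916x - 2069/8
D (E_{1} + (Δ + J) + D) f = -x^7 - 7x^6 - 126x^5 - 210x^4 - 280x^3 - 210x^2 - 83x - 13
(E_{1} + (Δ + J) + D) (E_{1} + (Δ + J) + D) f = -(1/72)x^9 - (1/4)x^8 - 7x^7 - 56x^6 - 490x^5 - 1435x^4 - (16127/6)x^3 - 3037x^2 - 1929x - 2117/4


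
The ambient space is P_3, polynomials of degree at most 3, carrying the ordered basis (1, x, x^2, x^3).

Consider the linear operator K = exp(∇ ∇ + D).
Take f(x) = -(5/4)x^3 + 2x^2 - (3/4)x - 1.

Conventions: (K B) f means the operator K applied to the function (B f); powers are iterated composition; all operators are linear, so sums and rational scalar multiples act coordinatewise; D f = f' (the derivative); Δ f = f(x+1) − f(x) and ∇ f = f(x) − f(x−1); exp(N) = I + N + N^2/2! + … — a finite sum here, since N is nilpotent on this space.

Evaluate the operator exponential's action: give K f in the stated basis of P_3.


the result is g(x) = -(5/4)x^3 - (7/4)x^2 - 8x + 3

order-1 term: -(15/4)x^2 - (7/2)x + 43/4
order-2 term: -(15/4)x - 11/2
order-3 term: -5/4
the series for exp(∇ ∇ + D) f terminates at order 3
exp(∇ ∇ + D) f = -(5/4)x^3 - (7/4)x^2 - 8x + 3


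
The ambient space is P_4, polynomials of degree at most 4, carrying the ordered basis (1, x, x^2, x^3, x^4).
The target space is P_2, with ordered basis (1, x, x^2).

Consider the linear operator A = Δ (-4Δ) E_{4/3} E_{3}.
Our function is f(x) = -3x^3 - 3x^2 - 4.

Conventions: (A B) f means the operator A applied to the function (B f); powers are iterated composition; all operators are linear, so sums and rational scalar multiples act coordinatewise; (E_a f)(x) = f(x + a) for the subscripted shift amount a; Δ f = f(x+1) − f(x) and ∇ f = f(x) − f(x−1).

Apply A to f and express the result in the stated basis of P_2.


E_{3} f = -3x^3 - 30x^2 - 99x - 112
E_{4/3} E_{3} f = -3x^3 - 42x^2 - 195x - 2740/9
Δ (E_{4/3} E_{3}) f = -9x^2 - 93x - 240
(-4Δ) (E_{4/3} E_{3}) f = 36x^2 + 372x + 960
Δ (-4Δ) (E_{4/3} E_{3}) f = 72x + 408

the image equals g(x) = 72x + 408


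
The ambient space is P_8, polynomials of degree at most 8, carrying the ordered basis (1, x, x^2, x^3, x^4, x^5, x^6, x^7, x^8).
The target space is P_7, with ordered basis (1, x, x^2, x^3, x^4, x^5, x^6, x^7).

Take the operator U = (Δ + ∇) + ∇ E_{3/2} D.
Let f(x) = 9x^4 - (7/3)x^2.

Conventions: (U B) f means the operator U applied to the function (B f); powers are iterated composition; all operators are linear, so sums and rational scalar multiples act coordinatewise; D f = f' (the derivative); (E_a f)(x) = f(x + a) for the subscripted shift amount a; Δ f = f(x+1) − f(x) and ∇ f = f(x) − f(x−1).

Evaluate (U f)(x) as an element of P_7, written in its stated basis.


Δ f = 36x^3 + 54x^2 + (94/3)x + 20/3
∇ f = 36x^3 - 54x^2 + (94/3)x - 20/3
(Δ + ∇) f = 72x^3 + (188/3)x
D f = 36x^3 - (14/3)x
E_{3/2} D f = 36x^3 + 162x^2 + (715/3)x + 229/2
∇ E_{3/2} D f = 108x^2 + 216x + 337/3
((Δ + ∇) + ∇ E_{3/2} D) f = 72x^3 + 108x^2 + (836/3)x + 337/3

the image equals g(x) = 72x^3 + 108x^2 + (836/3)x + 337/3


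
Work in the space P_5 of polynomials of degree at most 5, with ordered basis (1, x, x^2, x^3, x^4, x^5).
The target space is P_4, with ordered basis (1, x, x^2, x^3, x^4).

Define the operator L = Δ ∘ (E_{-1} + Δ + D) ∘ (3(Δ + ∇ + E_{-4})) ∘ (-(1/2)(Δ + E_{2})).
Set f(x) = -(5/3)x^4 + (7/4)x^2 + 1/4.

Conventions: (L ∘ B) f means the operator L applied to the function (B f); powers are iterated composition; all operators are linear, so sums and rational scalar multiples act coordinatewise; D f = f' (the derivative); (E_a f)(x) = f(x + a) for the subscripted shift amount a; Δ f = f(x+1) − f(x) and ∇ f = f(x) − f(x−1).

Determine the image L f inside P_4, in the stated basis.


Δ f = -(20/3)x^3 - 10x^2 - (19/6)x + 1/12
E_{2} f = -(5/3)x^4 - (40/3)x^3 - (153/4)x^2 - (139/3)x - 233/12
(Δ + E_{2}) f = -(5/3)x^4 - 20x^3 - (193/4)x^2 - (99/2)x - 58/3
(-(1/2)(Δ + E_{2})) f = (5/6)x^4 + 10x^3 + (193/8)x^2 + (99/4)x + 29/3
Δ (-(1/2)(Δ + E_{2})) f = (10/3)x^3 + 35x^2 + (979/12)x + 1433/24
∇ (-(1/2)(Δ + E_{2})) f = (10/3)x^3 + 25x^2 + (259/12)x + 235/24
E_{-4} (-(1/2)(Δ + E_{2})) f = (5/6)x^4 - (10/3)x^3 - (127/8)x^2 + (1181/12)x - 130
(Δ + ∇ + E_{-4}) (-(1/2)(Δ + E_{2})) f = (5/6)x^4 + (10/3)x^3 + (353/8)x^2 + (2419/12)x - 121/2
(3(Δ + ∇ + E_{-4})) (-(1/2)(Δ + E_{2})) f = (5/2)x^4 + 10x^3 + (1059/8)x^2 + (2419/4)x - 363/2
E_{-1} (3(Δ + ∇ + E_{-4})) (-(1/2)(Δ + E_{2})) f = (5/2)x^4 + (939/8)x^2 + 360x - 5291/8
Δ (3(Δ + ∇ + E_{-4})) (-(1/2)(Δ + E_{2})) f = 10x^3 + 45x^2 + (1219/4)x + 5997/8
D (3(Δ + ∇ + E_{-4})) (-(1/2)(Δ + E_{2})) f = 10x^3 + 30x^2 + (1059/4)x + 2419/4
(E_{-1} + Δ + D) (3(Δ + ∇ + E_{-4})) (-(1/2)(Δ + E_{2})) f = (5/2)x^4 + 20x^3 + (1539/8)x^2 + (1859/2)x + 693
Δ ((E_{-1} + Δ + D) ∘ (3(Δ + ∇ + E_{-4}))) (-(1/2)(Δ + E_{2})) f = 10x^3 + 75x^2 + (1819/4)x + 9155/8

the result is g(x) = 10x^3 + 75x^2 + (1819/4)x + 9155/8


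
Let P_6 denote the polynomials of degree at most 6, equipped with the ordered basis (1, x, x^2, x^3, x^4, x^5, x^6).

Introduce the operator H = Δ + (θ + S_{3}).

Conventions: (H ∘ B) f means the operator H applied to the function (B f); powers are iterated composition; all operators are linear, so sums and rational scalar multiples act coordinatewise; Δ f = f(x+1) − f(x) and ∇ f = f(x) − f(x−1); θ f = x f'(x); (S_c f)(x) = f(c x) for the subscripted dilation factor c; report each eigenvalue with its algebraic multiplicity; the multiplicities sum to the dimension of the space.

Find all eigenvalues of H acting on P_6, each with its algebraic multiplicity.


image of 1: 1
image of x: 4x + 1
image of x^2: 11x^2 + 2x + 1
image of x^3: 30x^3 + 3x^2 + 3x + 1
image of x^4: 85x^4 + 4x^3 + 6x^2 + 4x + 1
image of x^5: 248x^5 + 5x^4 + 10x^3 + 10x^2 + 5x + 1
image of x^6: 735x^6 + 6x^5 + 15x^4 + 20x^3 + 15x^2 + 6x + 1
the matrix is upper triangular; its diagonal is (1, 4, 11, 30, 85, 248, 735)
for a triangular matrix the eigenvalues are the diagonal entries, with algebraic multiplicity their repetition count

λ = 1 (multiplicity 1), λ = 4 (multiplicity 1), λ = 11 (multiplicity 1), λ = 30 (multiplicity 1), λ = 85 (multiplicity 1), λ = 248 (multiplicity 1), λ = 735 (multiplicity 1)


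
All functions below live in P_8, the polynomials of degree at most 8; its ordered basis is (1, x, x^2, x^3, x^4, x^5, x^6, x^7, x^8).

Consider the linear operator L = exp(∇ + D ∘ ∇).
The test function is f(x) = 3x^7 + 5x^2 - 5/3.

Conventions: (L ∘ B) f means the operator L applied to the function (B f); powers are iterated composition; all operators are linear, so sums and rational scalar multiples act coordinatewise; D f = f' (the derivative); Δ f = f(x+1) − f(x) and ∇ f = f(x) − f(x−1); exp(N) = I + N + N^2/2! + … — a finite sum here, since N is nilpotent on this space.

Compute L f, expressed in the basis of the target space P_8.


order-1 term: 21x^6 + 63x^5 - 210x^4 + 315x^3 - 252x^2 + 115x - 13
order-2 term: 63x^5 + 315x^4 - 525x^3 - 315x^2 + 1281x - 772
order-3 term: 105x^4 + 630x^3 - 315x^2 - 1260x + 903
order-4 term: 105x^3 + 630x^2 + 105x - 630
order-5 term: 63x^2 + 315x + 105
order-6 term: 21x + 63
order-7 term: 3
the series for exp(∇ + D ∘ ∇) f terminates at order 7
exp(∇ + D ∘ ∇) f = 3x^7 + 21x^6 + 126x^5 + 210x^4 + 525x^3 - 184x^2 + 577x - 1028/3

g(x) = 3x^7 + 21x^6 + 126x^5 + 210x^4 + 525x^3 - 184x^2 + 577x - 1028/3


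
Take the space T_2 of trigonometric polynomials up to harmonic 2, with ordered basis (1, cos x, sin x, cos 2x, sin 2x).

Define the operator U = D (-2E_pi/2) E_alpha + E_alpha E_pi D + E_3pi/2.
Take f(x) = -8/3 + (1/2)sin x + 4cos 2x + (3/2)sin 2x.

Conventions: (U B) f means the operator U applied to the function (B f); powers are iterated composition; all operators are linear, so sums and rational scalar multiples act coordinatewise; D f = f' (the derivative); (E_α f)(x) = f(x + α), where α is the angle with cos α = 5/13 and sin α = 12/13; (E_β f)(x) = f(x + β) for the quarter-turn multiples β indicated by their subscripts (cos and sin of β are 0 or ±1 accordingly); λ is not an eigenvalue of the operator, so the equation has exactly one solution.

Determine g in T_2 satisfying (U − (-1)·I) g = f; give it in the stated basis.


write g with unknown coordinates in the stated basis and equate coefficients in (U − (-1)·I) g = f
solving from the highest basis element down gives g = -4/3 - (3/97)cos x + (35/194)sin x - (201/676)cos 2x - (328/507)sin 2x
check: U g = -4/3 + (3/97)cos x + (31/97)sin x + (2905/676)cos 2x + (2177/1014)sin 2x
so U g − (-1)·g = -8/3 + (1/2)sin x + 4cos 2x + (3/2)sin 2x = f ✓

the image equals g(x) = -4/3 - (3/97)cos x + (35/194)sin x - (201/676)cos 2x - (328/507)sin 2x
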